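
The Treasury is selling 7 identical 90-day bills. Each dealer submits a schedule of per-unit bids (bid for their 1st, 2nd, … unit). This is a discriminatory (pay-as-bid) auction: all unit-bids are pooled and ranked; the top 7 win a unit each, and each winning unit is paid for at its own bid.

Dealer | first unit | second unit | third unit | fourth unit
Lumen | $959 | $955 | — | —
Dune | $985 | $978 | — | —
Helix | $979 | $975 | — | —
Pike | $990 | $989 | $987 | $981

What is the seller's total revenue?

All unit-bids, highest first — top 7: 990 (Pike-1), 989 (Pike-2), 987 (Pike-3), 985 (Dune-1), 981 (Pike-4), 979 (Helix-1), 978 (Dune-2)
Next rejected bid: $975 (not a price — pay-as-bid).
Each winning unit pays its own bid.
Revenue = 990 + 989 + 987 + 985 + 981 + 979 + 978 = $6,889.

Total revenue: $6,889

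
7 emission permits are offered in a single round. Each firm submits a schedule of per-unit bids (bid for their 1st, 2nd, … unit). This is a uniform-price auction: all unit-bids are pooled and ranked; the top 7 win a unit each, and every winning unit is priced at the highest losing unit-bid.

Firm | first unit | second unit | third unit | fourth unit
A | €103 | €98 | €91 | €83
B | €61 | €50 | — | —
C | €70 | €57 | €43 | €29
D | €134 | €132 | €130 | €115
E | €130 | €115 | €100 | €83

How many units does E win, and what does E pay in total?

Pooled unit-bids ranked (top 7): 134 (D-1), 132 (D-2), 130 (D-3), 130 (E-1), 115 (D-4), 115 (E-2), 103 (A-1)
The (k+1)-th unit-bid is €100.
E wins 2 unit(s) at €100 each.

E: 2 units, pays €200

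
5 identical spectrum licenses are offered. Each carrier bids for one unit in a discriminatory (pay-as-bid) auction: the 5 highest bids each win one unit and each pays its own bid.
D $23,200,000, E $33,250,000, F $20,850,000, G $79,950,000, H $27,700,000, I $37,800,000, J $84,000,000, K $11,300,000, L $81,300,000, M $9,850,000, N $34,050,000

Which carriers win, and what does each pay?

J $84,000,000, L $81,300,000, G $79,950,000, I $37,800,000, N $34,050,000

Ordering the bids: 84,000,000 (J), 81,300,000 (L), 79,950,000 (G), 37,800,000 (I), 34,050,000 (N), 33,250,000 (E), 27,700,000 (H), …
Top 5: J, L, G, I, N.
Each winner pays its own bid: J $84,000,000, L $81,300,000, G $79,950,000, I $37,800,000, N $34,050,000.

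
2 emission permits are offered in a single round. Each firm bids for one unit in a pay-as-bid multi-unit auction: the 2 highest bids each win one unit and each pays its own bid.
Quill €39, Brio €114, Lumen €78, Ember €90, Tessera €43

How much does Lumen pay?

Ordering the bids: 114 (Brio), 90 (Ember), 78 (Lumen), 43 (Tessera), …
The 2 highest are Brio, Ember.
Lumen does not win → €0.

Lumen pays €0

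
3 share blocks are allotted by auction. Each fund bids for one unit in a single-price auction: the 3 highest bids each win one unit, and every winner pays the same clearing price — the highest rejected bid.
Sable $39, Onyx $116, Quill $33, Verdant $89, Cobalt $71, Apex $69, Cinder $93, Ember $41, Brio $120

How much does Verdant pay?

Ordering the bids: 120 (Brio), 116 (Onyx), 93 (Cinder), 89 (Verdant), 71 (Cobalt), …
The 3 highest are Brio, Onyx, Cinder.
Highest unsuccessful bid: $89 → clearing price.
Verdant does not win → pays $0.

Verdant pays $0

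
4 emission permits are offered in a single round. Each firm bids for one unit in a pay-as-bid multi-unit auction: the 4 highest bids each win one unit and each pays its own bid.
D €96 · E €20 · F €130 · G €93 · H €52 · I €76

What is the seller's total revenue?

Total revenue: €395

Sorting: 130 (F), 96 (D), 93 (G), 76 (I), 52 (H), 20 (E)
Winners (4 units): F, D, G, I.
Total revenue = 130 + 96 + 93 + 76 = €395.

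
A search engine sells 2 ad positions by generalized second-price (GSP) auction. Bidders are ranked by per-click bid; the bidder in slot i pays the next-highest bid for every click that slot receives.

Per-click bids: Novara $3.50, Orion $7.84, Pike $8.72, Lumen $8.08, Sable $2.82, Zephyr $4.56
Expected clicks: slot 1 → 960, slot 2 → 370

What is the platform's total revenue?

Ranked by bid: $8.72 (Pike) > $8.08 (Lumen) > $7.84 (Orion) > …
Slot 1: Pike pays $8.08 × 960 = $7756.80
Slot 2: Lumen pays $7.84 × 370 = $2900.80
Total = $10657.60

Total revenue: $10657.60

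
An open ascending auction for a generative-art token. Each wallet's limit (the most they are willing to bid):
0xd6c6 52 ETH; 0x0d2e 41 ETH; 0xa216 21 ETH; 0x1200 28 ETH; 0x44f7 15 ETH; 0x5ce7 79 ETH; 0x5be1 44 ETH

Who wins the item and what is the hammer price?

Limits in order: 79 (0x5ce7) > 52 (0xd6c6) > 44 (0x5be1) > 41 (0x0d2e) > 28 (0x1200) > 21 (0xa216) > …
0xd6c6 is the last rival to drop out, at 52 ETH; 0x5ce7 remains and wins at that price.

0x5ce7 wins at 52 ETH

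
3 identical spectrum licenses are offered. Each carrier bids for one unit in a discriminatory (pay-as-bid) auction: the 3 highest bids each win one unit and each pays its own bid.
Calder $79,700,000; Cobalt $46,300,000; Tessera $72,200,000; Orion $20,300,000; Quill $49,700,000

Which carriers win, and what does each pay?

Calder $79,700,000, Tessera $72,200,000, Quill $49,700,000

Sorting: 79,700,000 (Calder), 72,200,000 (Tessera), 49,700,000 (Quill), 46,300,000 (Cobalt), 20,300,000 (Orion)
Top 3: Calder, Tessera, Quill.
Each winner pays its own bid: Calder $79,700,000, Tessera $72,200,000, Quill $49,700,000.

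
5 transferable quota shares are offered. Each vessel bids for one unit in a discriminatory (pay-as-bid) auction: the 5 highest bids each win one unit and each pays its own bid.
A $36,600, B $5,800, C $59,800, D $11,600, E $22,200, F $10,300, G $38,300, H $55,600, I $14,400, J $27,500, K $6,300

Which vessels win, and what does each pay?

Ordering the bids: 59,800 (C), 55,600 (H), 38,300 (G), 36,600 (A), 27,500 (J), 22,200 (E), 14,400 (I), …
The 5 highest are C, H, G, A, J.
Each winner pays its own bid: C $59,800, H $55,600, G $38,300, A $36,600, J $27,500.

C $59,800, H $55,600, G $38,300, A $36,600, J $27,500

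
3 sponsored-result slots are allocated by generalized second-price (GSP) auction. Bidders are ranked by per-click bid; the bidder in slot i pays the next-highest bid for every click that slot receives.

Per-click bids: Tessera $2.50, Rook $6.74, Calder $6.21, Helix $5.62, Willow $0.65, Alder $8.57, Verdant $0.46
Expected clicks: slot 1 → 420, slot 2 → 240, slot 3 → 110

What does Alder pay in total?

Sorting advertisers: $8.57 (Alder) > $6.74 (Rook) > $6.21 (Calder) > $5.62 (Helix) > …
Alder holds slot 1 → pays next bid $6.74 × 420 clicks = $2830.80.

Alder pays $2830.80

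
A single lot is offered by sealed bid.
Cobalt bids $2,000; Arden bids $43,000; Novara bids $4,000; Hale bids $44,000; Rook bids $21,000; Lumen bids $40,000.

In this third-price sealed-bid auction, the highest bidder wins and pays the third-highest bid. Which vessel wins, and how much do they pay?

Third-price sealed-bid auction: the highest bidder wins and pays the third-highest bid.
Bids in order: 44,000 (Hale) > 43,000 (Arden) > 40,000 (Lumen) > 21,000 (Rook) > 4,000 (Novara) > 2,000 (Cobalt)
Hale wins; payment is bid #3 in the ranking = $40,000.

Hale pays $40,000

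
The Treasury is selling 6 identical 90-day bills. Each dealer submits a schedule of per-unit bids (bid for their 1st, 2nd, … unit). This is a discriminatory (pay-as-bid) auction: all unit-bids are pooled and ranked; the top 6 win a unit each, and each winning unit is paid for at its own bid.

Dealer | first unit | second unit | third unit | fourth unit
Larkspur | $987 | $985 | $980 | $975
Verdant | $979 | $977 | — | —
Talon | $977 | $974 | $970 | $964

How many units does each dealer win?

All unit-bids, highest first — top 6: 987 (Larkspur-1), 985 (Larkspur-2), 980 (Larkspur-3), 979 (Verdant-1), 977 (Verdant-2), 977 (Talon-1)
Next rejected bid: $975 (not a price — pay-as-bid).
Allocation: Larkspur 3, Talon 1, Verdant 2.

Larkspur 3, Talon 1, Verdant 2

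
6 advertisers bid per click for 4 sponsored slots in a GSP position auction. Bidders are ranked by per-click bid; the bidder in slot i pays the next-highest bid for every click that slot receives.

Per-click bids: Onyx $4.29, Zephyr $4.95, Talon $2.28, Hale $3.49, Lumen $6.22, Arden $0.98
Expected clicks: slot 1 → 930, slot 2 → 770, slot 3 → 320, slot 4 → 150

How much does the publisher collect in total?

Ranked by bid: $6.22 (Lumen) > $4.95 (Zephyr) > $4.29 (Onyx) > $3.49 (Hale) > $2.28 (Talon) > …
Slot 1: Lumen pays $4.95 × 930 = $4603.50
Slot 2: Zephyr pays $4.29 × 770 = $3303.30
Slot 3: Onyx pays $3.49 × 320 = $1116.80
Slot 4: Hale pays $2.28 × 150 = $342.00
Total = $9365.60

Total revenue: $9365.60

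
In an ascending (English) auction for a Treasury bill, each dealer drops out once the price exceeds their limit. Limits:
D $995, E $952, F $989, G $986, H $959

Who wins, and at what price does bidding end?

D wins at $989

Open ascending-bid auction: the price rises until one bidder remains; the winner pays the price at which the last rival dropped out.
Limits in order: 995 (D) > 989 (F) > 986 (G) > 959 (H) > 952 (E)
Bidding ends when F exits at $989; D takes it.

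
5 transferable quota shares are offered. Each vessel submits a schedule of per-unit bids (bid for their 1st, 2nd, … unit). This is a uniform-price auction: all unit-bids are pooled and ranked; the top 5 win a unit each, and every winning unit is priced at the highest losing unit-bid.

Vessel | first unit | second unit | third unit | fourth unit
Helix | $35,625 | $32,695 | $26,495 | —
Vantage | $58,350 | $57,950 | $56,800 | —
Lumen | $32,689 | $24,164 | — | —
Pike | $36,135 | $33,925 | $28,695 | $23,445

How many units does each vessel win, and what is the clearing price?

Pooled unit-bids ranked (top 5): 58,350 (Vantage-1), 57,950 (Vantage-2), 56,800 (Vantage-3), 36,135 (Pike-1), 35,625 (Helix-1)
The (k+1)-th unit-bid is $33,925.
Allocation: Helix 1, Pike 1, Vantage 3.

Helix 1, Pike 1, Vantage 3; clearing price $33,925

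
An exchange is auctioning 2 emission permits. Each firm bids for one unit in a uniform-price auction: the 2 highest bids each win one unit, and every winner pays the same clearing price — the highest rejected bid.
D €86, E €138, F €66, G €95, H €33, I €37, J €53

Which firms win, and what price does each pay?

Sorting: 138 (E), 95 (G), 86 (D), 66 (F), …
Winners (2 units): E, G.
Clearing price = highest rejected bid = €86.

E, G; each pays €86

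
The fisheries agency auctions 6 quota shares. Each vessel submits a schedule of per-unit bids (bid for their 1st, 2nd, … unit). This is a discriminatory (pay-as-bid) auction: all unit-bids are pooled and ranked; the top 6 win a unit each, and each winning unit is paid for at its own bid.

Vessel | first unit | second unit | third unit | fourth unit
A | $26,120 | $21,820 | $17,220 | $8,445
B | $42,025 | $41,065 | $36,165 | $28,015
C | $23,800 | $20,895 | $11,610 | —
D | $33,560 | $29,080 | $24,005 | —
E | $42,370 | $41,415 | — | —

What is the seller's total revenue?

Total revenue: $236,600

Merging the schedules and taking the best 6: 42,370 (E-1), 42,025 (B-1), 41,415 (E-2), 41,065 (B-2), 36,165 (B-3), 33,560 (D-1)
Next rejected bid: $29,080 (not a price — pay-as-bid).
Each winning unit pays its own bid.
Revenue = 42,370 + 42,025 + 41,415 + 41,065 + 36,165 + 33,560 = $236,600.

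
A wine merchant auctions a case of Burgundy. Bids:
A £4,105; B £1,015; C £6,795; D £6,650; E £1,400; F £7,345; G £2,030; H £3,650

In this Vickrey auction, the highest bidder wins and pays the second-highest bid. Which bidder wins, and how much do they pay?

Sorting bids: 7,345 (F) > 6,795 (C) > 6,650 (D) > 4,105 (A) > 3,650 (H) > 2,030 (G) > …
F wins with the highest bid; price is set by the runner-up at £6,795.

F pays £6,795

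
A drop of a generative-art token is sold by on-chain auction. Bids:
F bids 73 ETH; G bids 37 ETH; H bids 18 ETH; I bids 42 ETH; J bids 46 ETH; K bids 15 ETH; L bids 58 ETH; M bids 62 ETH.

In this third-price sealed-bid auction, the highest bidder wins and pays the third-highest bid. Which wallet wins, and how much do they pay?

Third-price sealed-bid auction: the highest bidder wins and pays the third-highest bid.
Bids ranked: 73 (F) > 62 (M) > 58 (L) > 46 (J) > 42 (I) > 37 (G) > …
F wins; payment is bid #3 in the ranking = 58 ETH.

F pays 58 ETH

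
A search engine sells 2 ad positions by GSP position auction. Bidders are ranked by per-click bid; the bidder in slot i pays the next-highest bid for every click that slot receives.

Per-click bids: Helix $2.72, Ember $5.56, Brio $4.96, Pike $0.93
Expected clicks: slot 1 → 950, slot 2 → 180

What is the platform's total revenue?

Sorting advertisers: $5.56 (Ember) > $4.96 (Brio) > $2.72 (Helix) > …
Slot 1: Ember pays $4.96 × 950 = $4712.00
Slot 2: Brio pays $2.72 × 180 = $489.60
Total = $5201.60

Total revenue: $5201.60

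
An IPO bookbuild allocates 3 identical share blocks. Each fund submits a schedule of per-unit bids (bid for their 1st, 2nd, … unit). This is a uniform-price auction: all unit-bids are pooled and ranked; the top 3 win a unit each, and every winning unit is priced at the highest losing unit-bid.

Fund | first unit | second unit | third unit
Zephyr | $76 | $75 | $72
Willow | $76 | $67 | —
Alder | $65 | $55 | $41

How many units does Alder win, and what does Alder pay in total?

Alder: 0 units, pays $0

Pooled unit-bids ranked (top 3): 76 (Zephyr-1), 76 (Willow-1), 75 (Zephyr-2)
First bid not allocated: $72.
Alder wins 0 unit(s) at $72 each.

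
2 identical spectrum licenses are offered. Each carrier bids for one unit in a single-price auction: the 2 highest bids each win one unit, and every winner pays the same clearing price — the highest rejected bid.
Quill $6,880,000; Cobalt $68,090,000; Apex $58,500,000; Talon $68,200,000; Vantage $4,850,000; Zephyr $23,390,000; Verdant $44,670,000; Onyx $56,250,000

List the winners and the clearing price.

Sorting: 68,200,000 (Talon), 68,090,000 (Cobalt), 58,500,000 (Apex), 56,250,000 (Onyx), …
The 2 highest are Talon, Cobalt.
First losing bid is Apex's $58,500,000, which sets the uniform price.

Talon, Cobalt; each pays $58,500,000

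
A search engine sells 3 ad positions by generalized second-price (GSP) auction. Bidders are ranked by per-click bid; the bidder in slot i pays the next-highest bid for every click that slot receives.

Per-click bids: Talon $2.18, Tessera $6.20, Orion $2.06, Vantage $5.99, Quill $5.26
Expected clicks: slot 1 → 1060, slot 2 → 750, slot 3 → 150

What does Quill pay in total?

Quill pays $327.00

Sorting advertisers: $6.20 (Tessera) > $5.99 (Vantage) > $5.26 (Quill) > $2.18 (Talon) > …
Quill holds slot 3 → pays next bid $2.18 × 150 clicks = $327.00.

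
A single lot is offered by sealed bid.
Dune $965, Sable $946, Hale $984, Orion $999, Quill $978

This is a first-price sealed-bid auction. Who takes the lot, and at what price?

Sorting bids: 999 (Orion) > 984 (Hale) > 978 (Quill) > 965 (Dune) > 946 (Sable)
Orion is highest → pays own bid, $999.

Orion pays $999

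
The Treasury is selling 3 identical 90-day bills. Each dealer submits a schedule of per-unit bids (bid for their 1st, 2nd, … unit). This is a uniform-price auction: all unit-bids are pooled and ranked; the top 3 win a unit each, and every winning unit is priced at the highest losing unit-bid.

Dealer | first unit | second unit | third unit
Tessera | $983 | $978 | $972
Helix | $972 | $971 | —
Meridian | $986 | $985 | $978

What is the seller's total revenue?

Total revenue: $2,934

All unit-bids, highest first — top 3: 986 (Meridian-1), 985 (Meridian-2), 983 (Tessera-1)
First bid not allocated: $978.
Allocation: Meridian 2, Tessera 1. Every unit priced at $978.
Revenue = 3 × 978 = $2,934.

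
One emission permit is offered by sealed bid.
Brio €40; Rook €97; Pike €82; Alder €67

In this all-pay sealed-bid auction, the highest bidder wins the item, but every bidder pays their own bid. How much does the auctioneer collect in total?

Total revenue: €286

Bids ranked: 97 (Rook) > 82 (Pike) > 67 (Alder) > 40 (Brio)
Every bidder forfeits their bid regardless of winning.
Revenue = 40 + 97 + 82 + 67 = €286.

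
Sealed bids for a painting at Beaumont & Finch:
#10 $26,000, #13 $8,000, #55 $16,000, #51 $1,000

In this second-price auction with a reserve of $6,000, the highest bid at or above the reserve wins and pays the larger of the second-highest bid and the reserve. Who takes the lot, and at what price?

#10 pays $16,000

Rule: the highest bid at or above the reserve wins and pays the larger of the second-highest bid and the reserve.
Bids ranked: 26,000 (#10) > 16,000 (#55) > 8,000 (#13) > 1,000 (#51)
Highest eligible bid: #10 at $26,000.
max(second-highest $16,000, reserve $6,000) = $16,000; the reserve does not bind.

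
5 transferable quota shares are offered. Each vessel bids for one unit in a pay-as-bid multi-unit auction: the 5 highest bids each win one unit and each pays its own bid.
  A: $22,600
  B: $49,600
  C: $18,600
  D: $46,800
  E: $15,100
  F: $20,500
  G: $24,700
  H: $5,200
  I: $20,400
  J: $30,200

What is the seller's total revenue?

Total revenue: $173,900

Ordering the bids: 49,600 (B), 46,800 (D), 30,200 (J), 24,700 (G), 22,600 (A), 20,500 (F), 20,400 (I), …
The 5 highest are B, D, J, G, A.
Total revenue = 49,600 + 46,800 + 30,200 + 24,700 + 22,600 = $173,900.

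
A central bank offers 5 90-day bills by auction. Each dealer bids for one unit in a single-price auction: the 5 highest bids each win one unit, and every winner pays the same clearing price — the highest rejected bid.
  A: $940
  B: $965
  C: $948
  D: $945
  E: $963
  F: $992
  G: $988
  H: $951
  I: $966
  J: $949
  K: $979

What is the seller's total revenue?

Total revenue: $4,815

Bids ranked high→low: 992 (F), 988 (G), 979 (K), 966 (I), 965 (B), 963 (E), 951 (H), …
The 5 highest are F, G, K, I, B.
Clearing price = highest rejected bid = $963.
Total revenue = 5 × $963 = $4,815.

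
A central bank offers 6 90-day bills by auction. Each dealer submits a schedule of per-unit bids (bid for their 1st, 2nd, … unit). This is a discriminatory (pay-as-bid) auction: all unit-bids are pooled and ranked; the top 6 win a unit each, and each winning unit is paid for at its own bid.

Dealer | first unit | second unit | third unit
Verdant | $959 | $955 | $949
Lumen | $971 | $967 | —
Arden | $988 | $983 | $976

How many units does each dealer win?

Arden 3, Lumen 2, Verdant 1

Merging the schedules and taking the best 6: 988 (Arden-1), 983 (Arden-2), 976 (Arden-3), 971 (Lumen-1), 967 (Lumen-2), 959 (Verdant-1)
Next rejected bid: $955 (not a price — pay-as-bid).
Allocation: Arden 3, Lumen 2, Verdant 1.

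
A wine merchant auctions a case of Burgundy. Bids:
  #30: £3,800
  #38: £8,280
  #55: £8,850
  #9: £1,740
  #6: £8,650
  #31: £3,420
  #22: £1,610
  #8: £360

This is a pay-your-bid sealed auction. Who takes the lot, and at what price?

Bids in order: 8,850 (#55) > 8,650 (#6) > 8,280 (#38) > 3,800 (#30) > 3,420 (#31) > 1,740 (#9) > …
#55 is highest → pays own bid, £8,850.

#55 pays £8,850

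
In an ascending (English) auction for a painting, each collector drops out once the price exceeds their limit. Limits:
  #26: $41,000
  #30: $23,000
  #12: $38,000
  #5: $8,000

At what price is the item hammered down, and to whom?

#26 wins at $38,000

Sorting limits: 41,000 (#26) > 38,000 (#12) > 23,000 (#30) > 8,000 (#5)
Bidding ends when #12 exits at $38,000; #26 takes it.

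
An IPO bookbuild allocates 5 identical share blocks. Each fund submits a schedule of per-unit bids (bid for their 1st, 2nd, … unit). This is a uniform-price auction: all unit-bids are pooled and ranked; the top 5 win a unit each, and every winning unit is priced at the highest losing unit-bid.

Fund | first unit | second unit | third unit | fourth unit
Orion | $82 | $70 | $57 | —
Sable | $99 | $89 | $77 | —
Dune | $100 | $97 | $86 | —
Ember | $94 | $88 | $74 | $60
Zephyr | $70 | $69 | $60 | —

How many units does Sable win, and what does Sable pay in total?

All unit-bids, highest first — top 5: 100 (Dune-1), 99 (Sable-1), 97 (Dune-2), 94 (Ember-1), 89 (Sable-2)
Highest rejected unit-bid = $88.
Sable wins 2 unit(s) at $88 each.

Sable: 2 units, pays $176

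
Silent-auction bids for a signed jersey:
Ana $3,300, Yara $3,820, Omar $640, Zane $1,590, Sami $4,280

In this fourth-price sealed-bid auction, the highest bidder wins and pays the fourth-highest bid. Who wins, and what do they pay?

Fourth-price sealed-bid auction: the highest bidder wins and pays the fourth-highest bid.
Sorting bids: 4,280 (Sami) > 3,820 (Yara) > 3,300 (Ana) > 1,590 (Zane) > 640 (Omar)
Sami is highest; pays the fourth-highest bid, $1,590.

Sami pays $1,590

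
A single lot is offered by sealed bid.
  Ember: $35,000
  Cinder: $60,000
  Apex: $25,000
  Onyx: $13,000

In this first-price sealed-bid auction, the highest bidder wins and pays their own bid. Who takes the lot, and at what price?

Sorting bids: 60,000 (Cinder) > 35,000 (Ember) > 25,000 (Apex) > 13,000 (Onyx)
Cinder is highest → pays own bid, $60,000.

Cinder pays $60,000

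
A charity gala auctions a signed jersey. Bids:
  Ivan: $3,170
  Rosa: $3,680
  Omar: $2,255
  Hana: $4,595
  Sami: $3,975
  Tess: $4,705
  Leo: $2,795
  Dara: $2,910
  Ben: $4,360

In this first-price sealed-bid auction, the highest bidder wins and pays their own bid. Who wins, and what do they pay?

Tess pays $4,705

First-price sealed-bid auction: the highest bidder wins and pays their own bid.
Bids in order: 4,705 (Tess) > 4,595 (Hana) > 4,360 (Ben) > 3,975 (Sami) > 3,680 (Rosa) > 3,170 (Ivan) > …
First-price: Tess pays what they bid, $4,705.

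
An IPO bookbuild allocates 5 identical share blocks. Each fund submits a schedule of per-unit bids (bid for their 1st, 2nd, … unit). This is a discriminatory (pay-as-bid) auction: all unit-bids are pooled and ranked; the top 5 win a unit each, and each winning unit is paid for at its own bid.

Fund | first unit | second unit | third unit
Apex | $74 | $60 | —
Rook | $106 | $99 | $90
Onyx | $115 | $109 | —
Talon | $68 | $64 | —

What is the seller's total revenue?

All unit-bids, highest first — top 5: 115 (Onyx-1), 109 (Onyx-2), 106 (Rook-1), 99 (Rook-2), 90 (Rook-3)
Next rejected bid: $74 (not a price — pay-as-bid).
Each winning unit pays its own bid.
Revenue = 115 + 109 + 106 + 99 + 90 = $519.

Total revenue: $519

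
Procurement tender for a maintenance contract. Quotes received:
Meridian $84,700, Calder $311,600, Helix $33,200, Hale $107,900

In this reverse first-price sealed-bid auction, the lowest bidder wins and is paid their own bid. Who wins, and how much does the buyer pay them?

Helix is paid $33,200

Reverse first-price sealed-bid auction: the lowest bidder wins and is paid their own bid.
Sorting bids: 33,200 (Helix) < 84,700 (Meridian) < 107,900 (Hale) < 311,600 (Calder)
Helix is lowest → is paid own bid, $33,200.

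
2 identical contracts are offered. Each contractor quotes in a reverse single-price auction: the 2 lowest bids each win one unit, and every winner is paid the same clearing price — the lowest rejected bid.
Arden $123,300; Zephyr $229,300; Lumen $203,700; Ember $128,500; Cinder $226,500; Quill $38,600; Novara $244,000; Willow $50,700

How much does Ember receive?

Sorting: 38,600 (Quill), 50,700 (Willow), 123,300 (Arden), 128,500 (Ember), …
Winners (2 units): Quill, Willow.
Lowest unsuccessful bid: $123,300 → clearing price.
Ember does not win → is paid $0.

Ember is paid $0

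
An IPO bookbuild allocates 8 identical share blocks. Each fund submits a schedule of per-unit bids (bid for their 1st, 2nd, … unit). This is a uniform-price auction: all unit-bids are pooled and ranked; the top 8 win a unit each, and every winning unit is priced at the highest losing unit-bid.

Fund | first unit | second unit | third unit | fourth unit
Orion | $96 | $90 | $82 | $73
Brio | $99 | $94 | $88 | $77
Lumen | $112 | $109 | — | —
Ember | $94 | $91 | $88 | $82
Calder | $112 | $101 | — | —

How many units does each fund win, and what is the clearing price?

Merging the schedules and taking the best 8: 112 (Lumen-1), 112 (Calder-1), 109 (Lumen-2), 101 (Calder-2), 99 (Brio-1), 96 (Orion-1), 94 (Brio-2), 94 (Ember-1)
First bid not allocated: $91.
Allocation: Brio 2, Calder 2, Ember 1, Lumen 2, Orion 1.

Brio 2, Calder 2, Ember 1, Lumen 2, Orion 1; clearing price $91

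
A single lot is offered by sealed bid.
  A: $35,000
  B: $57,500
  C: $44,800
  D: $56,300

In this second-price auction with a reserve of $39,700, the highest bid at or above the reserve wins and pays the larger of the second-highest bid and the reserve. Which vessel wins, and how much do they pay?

B pays $56,300

Bids ranked: 57,500 (B) > 56,300 (D) > 44,800 (C) > 35,000 (A)
B has the top bid at or above the reserve ($57,500).
max(second-highest $56,300, reserve $39,700) = $56,300; the reserve does not bind.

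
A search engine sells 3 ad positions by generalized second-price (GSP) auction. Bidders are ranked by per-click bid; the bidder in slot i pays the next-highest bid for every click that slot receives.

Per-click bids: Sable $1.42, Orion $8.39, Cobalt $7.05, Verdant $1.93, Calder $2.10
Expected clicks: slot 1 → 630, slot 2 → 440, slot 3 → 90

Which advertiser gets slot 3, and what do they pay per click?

Per-click bids in order: $8.39 (Orion) > $7.05 (Cobalt) > $2.10 (Calder) > $1.93 (Verdant) > …
Slot 3 goes to the third-ranked bidder, Calder, who pays the next bid down: $1.93/click.

Calder; $1.93 per click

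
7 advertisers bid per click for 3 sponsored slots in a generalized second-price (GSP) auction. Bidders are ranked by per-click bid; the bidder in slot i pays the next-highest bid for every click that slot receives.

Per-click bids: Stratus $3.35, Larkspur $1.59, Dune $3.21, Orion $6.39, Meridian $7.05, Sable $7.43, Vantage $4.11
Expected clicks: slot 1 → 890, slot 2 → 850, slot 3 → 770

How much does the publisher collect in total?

Per-click bids in order: $7.43 (Sable) > $7.05 (Meridian) > $6.39 (Orion) > $4.11 (Vantage) > …
Slot 1: Sable pays $7.05 × 890 = $6274.50
Slot 2: Meridian pays $6.39 × 850 = $5431.50
Slot 3: Orion pays $4.11 × 770 = $3164.70
Total = $14870.70

Total revenue: $14870.70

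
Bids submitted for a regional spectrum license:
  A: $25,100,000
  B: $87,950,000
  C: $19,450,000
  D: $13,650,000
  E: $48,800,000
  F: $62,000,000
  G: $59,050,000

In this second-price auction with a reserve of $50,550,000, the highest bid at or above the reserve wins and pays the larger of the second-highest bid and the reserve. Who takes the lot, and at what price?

B pays $62,000,000

Sorting bids: 87,950,000 (B) > 62,000,000 (F) > 59,050,000 (G) > 48,800,000 (E) > 25,100,000 (A) > 19,450,000 (C) > …
Highest eligible bid: B at $87,950,000.
Second-highest bid $62,000,000 exceeds the reserve $50,550,000 → payment $62,000,000.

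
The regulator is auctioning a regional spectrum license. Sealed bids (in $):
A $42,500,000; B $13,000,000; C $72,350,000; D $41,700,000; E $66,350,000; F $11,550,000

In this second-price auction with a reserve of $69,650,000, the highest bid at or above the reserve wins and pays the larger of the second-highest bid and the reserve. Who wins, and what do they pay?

Bids ranked: 72,350,000 (C) > 66,350,000 (E) > 42,500,000 (A) > 41,700,000 (D) > 13,000,000 (B) > 11,550,000 (F)
C has the top bid at or above the reserve ($72,350,000).
Second-highest bid $66,350,000 is below the reserve $69,650,000, so the reserve binds → payment $69,650,000.

C pays $69,650,000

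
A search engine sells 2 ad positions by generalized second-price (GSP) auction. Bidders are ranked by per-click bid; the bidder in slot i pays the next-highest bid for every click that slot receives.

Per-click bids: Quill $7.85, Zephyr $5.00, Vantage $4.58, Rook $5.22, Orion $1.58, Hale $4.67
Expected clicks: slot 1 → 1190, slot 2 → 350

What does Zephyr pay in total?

Per-click bids in order: $7.85 (Quill) > $5.22 (Rook) > $5.00 (Zephyr) > …
Zephyr ranks below slot 2 → no slot, pays nothing.

Zephyr pays $0.00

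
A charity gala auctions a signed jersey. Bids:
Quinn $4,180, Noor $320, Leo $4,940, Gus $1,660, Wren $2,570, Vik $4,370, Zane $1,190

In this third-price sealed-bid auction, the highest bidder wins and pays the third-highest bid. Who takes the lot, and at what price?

Leo pays $4,180

Rule: the highest bidder wins and pays the third-highest bid.
Bids in order: 4,940 (Leo) > 4,370 (Vik) > 4,180 (Quinn) > 2,570 (Wren) > 1,660 (Gus) > 1,190 (Zane) > …
Leo is highest; pays the third-highest bid, $4,180.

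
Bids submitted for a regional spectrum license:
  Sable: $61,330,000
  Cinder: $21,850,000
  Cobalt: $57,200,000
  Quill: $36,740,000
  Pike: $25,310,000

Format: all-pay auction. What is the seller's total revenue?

All-pay auction: the highest bidder wins the item, but every bidder pays their own bid.
Bids ranked: 61,330,000 (Sable) > 57,200,000 (Cobalt) > 36,740,000 (Quill) > 25,310,000 (Pike) > 21,850,000 (Cinder)
Sable wins with the top bid; all bids are sunk regardless.
Every bidder forfeits their bid regardless of winning.
Revenue = 61,330,000 + 21,850,000 + 57,200,000 + 36,740,000 + 25,310,000 = $202,430,000.

Total revenue: $202,430,000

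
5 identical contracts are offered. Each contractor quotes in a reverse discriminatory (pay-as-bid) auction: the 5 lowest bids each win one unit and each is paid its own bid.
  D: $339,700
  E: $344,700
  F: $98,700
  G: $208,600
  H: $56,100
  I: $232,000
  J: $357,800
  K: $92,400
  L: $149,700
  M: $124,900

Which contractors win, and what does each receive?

H $56,100, K $92,400, F $98,700, M $124,900, L $149,700

Bids ranked low→high: 56,100 (H), 92,400 (K), 98,700 (F), 124,900 (M), 149,700 (L), 208,600 (G), 232,000 (I), …
Lowest 5: H, K, F, M, L.
Each winner is paid its own bid: H $56,100, K $92,400, F $98,700, M $124,900, L $149,700.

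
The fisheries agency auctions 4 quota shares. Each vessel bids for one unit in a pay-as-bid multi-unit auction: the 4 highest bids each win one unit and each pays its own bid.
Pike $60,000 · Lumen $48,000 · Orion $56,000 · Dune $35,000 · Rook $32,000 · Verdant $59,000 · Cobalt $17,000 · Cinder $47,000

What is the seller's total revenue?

Total revenue: $223,000

Ordering the bids: 60,000 (Pike), 59,000 (Verdant), 56,000 (Orion), 48,000 (Lumen), 47,000 (Cinder), 35,000 (Dune), …
Top 4: Pike, Verdant, Orion, Lumen.
Total revenue = 60,000 + 59,000 + 56,000 + 48,000 = $223,000.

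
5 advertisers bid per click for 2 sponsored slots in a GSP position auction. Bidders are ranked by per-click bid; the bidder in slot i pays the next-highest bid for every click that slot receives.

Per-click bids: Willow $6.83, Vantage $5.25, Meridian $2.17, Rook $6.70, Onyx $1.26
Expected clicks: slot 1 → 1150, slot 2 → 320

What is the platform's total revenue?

Ranked by bid: $6.83 (Willow) > $6.70 (Rook) > $5.25 (Vantage) > …
Slot 1: Willow pays $6.70 × 1150 = $7705.00
Slot 2: Rook pays $5.25 × 320 = $1680.00
Total = $9385.00

Total revenue: $9385.00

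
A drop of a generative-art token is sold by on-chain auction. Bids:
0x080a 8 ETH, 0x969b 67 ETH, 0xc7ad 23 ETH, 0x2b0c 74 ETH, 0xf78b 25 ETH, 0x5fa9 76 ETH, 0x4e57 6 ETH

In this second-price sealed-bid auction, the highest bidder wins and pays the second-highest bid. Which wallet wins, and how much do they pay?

0x5fa9 pays 74 ETH

Bids in order: 76 (0x5fa9) > 74 (0x2b0c) > 67 (0x969b) > 25 (0xf78b) > 23 (0xc7ad) > 8 (0x080a) > …
Second-price: 0x5fa9 pays 0x2b0c's bid of 74 ETH.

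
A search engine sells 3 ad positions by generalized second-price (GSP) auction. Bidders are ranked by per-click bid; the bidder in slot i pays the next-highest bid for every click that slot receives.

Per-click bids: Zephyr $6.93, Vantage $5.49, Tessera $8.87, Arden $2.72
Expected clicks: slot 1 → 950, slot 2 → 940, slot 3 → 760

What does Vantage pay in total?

Vantage pays $2067.20

Sorting advertisers: $8.87 (Tessera) > $6.93 (Zephyr) > $5.49 (Vantage) > $2.72 (Arden)
Vantage holds slot 3 → pays next bid $2.72 × 760 clicks = $2067.20.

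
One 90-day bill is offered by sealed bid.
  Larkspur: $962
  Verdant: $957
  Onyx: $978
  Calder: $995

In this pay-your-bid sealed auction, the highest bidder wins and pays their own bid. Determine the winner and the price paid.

Bids ranked: 995 (Calder) > 978 (Onyx) > 962 (Larkspur) > 957 (Verdant)
First-price: Calder pays what they bid, $995.

Calder pays $995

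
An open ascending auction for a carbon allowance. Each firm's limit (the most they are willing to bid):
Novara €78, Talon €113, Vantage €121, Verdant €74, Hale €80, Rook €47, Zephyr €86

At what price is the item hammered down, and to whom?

Sorting limits: 121 (Vantage) > 113 (Talon) > 86 (Zephyr) > 80 (Hale) > 78 (Novara) > 74 (Verdant) > …
Talon is the last rival to drop out, at €113; Vantage remains and wins at that price.

Vantage wins at €113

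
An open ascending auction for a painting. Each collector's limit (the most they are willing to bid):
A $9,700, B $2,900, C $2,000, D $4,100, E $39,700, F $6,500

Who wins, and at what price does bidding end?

E wins at $9,700

Limits in order: 39,700 (E) > 9,700 (A) > 6,500 (F) > 4,100 (D) > 2,900 (B) > 2,000 (C)
Bidding ends when A exits at $9,700; E takes it.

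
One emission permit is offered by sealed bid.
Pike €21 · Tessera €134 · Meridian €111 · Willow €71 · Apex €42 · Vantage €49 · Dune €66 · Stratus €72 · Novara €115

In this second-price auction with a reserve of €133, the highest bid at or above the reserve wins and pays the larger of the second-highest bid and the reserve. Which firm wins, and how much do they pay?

Tessera pays €133

Bids ranked: 134 (Tessera) > 115 (Novara) > 111 (Meridian) > 72 (Stratus) > 71 (Willow) > 66 (Dune) > …
Highest eligible bid: Tessera at €134.
Second-highest bid €115 is below the reserve €133, so the reserve binds → payment €133.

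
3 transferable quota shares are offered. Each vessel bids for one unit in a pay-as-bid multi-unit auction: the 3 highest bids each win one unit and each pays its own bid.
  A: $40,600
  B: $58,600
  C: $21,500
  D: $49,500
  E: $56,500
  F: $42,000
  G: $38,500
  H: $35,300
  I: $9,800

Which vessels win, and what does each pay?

Bids ranked high→low: 58,600 (B), 56,500 (E), 49,500 (D), 42,000 (F), 40,600 (A), …
Winners (3 units): B, E, D.
Each winner pays its own bid: B $58,600, E $56,500, D $49,500.

B $58,600, E $56,500, D $49,500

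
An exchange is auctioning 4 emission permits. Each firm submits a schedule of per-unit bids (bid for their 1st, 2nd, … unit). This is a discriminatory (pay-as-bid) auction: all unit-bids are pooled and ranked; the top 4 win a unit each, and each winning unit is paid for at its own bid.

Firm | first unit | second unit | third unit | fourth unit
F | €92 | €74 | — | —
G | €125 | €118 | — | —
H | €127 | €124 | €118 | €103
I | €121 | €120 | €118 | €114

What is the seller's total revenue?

Merging the schedules and taking the best 4: 127 (H-1), 125 (G-1), 124 (H-2), 121 (I-1)
Next rejected bid: €120 (not a price — pay-as-bid).
Each winning unit pays its own bid.
Revenue = 127 + 125 + 124 + 121 = €497.

Total revenue: €497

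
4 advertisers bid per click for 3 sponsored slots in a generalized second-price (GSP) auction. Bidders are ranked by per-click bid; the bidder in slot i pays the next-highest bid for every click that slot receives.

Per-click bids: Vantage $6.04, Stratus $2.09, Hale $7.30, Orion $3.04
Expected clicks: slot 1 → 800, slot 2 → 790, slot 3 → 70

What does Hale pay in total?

Per-click bids in order: $7.30 (Hale) > $6.04 (Vantage) > $3.04 (Orion) > $2.09 (Stratus)
Hale holds slot 1 → pays next bid $6.04 × 800 clicks = $4832.00.

Hale pays $4832.00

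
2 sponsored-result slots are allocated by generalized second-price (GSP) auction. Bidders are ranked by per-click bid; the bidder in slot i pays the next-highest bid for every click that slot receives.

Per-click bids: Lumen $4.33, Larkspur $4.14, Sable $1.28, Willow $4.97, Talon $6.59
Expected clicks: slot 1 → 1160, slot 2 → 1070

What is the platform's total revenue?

Total revenue: $10398.30

Per-click bids in order: $6.59 (Talon) > $4.97 (Willow) > $4.33 (Lumen) > …
Slot 1: Talon pays $4.97 × 1160 = $5765.20
Slot 2: Willow pays $4.33 × 1070 = $4633.10
Total = $10398.30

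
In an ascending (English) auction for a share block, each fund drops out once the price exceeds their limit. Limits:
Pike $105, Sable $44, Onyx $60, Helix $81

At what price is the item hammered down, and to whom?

Limits in order: 105 (Pike) > 81 (Helix) > 60 (Onyx) > 44 (Sable)
Helix is the last rival to drop out, at $81; Pike remains and wins at that price.

Pike wins at $81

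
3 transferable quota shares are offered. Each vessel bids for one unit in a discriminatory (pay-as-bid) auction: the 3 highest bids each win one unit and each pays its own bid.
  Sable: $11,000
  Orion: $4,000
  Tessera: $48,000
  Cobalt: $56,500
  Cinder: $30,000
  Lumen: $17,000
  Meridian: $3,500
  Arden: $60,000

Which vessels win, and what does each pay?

Sorting: 60,000 (Arden), 56,500 (Cobalt), 48,000 (Tessera), 30,000 (Cinder), 17,000 (Lumen), …
Top 3: Arden, Cobalt, Tessera.
Each winner pays its own bid: Arden $60,000, Cobalt $56,500, Tessera $48,000.

Arden $60,000, Cobalt $56,500, Tessera $48,000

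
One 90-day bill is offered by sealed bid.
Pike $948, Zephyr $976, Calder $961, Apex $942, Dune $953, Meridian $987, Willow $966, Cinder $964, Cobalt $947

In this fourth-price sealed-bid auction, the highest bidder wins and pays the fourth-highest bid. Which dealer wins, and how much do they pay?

Fourth-price sealed-bid auction: the highest bidder wins and pays the fourth-highest bid.
Bids in order: 987 (Meridian) > 976 (Zephyr) > 966 (Willow) > 964 (Cinder) > 961 (Calder) > 953 (Dune) > …
Meridian wins; payment is bid #4 in the ranking = $964.

Meridian pays $964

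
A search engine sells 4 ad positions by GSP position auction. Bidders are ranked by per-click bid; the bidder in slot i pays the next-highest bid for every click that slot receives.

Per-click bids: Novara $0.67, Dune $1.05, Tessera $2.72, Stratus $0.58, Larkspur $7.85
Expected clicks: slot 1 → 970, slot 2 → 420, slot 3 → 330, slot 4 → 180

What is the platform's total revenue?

Total revenue: $3404.90

Sorting advertisers: $7.85 (Larkspur) > $2.72 (Tessera) > $1.05 (Dune) > $0.67 (Novara) > $0.58 (Stratus)
Slot 1: Larkspur pays $2.72 × 970 = $2638.40
Slot 2: Tessera pays $1.05 × 420 = $441.00
Slot 3: Dune pays $0.67 × 330 = $221.10
Slot 4: Novara pays $0.58 × 180 = $104.40
Total = $3404.90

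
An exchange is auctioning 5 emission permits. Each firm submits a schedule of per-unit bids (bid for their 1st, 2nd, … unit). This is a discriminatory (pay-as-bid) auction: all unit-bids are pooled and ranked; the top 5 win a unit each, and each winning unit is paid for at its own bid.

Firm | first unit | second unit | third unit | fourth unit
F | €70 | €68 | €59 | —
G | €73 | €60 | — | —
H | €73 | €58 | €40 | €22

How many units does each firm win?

F 2, G 2, H 1

Merging the schedules and taking the best 5: 73 (G-1), 73 (H-1), 70 (F-1), 68 (F-2), 60 (G-2)
Next rejected bid: €59 (not a price — pay-as-bid).
Allocation: F 2, G 2, H 1.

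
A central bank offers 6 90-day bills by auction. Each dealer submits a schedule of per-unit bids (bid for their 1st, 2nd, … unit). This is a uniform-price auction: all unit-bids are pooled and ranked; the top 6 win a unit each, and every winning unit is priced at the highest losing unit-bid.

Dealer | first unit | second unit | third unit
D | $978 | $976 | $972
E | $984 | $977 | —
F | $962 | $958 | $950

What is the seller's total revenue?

Pooled unit-bids ranked (top 6): 984 (E-1), 978 (D-1), 977 (E-2), 976 (D-2), 972 (D-3), 962 (F-1)
Highest rejected unit-bid = $958.
Allocation: D 3, E 2, F 1. Every unit priced at $958.
Revenue = 6 × 958 = $5,748.

Total revenue: $5,748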